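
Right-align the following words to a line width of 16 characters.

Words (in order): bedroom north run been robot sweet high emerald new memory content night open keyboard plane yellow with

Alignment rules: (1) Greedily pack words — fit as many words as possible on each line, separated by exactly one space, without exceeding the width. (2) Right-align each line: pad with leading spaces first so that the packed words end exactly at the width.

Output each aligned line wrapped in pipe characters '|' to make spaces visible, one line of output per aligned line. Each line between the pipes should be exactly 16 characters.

Answer: |   bedroom north|
|  run been robot|
|      sweet high|
|     emerald new|
|  memory content|
|      night open|
|  keyboard plane|
|     yellow with|

Derivation:
Line 1: ['bedroom', 'north'] (min_width=13, slack=3)
Line 2: ['run', 'been', 'robot'] (min_width=14, slack=2)
Line 3: ['sweet', 'high'] (min_width=10, slack=6)
Line 4: ['emerald', 'new'] (min_width=11, slack=5)
Line 5: ['memory', 'content'] (min_width=14, slack=2)
Line 6: ['night', 'open'] (min_width=10, slack=6)
Line 7: ['keyboard', 'plane'] (min_width=14, slack=2)
Line 8: ['yellow', 'with'] (min_width=11, slack=5)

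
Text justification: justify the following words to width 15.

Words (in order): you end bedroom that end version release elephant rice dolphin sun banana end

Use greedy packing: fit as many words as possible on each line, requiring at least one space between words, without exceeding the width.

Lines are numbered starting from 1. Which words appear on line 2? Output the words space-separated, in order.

Answer: that end

Derivation:
Line 1: ['you', 'end', 'bedroom'] (min_width=15, slack=0)
Line 2: ['that', 'end'] (min_width=8, slack=7)
Line 3: ['version', 'release'] (min_width=15, slack=0)
Line 4: ['elephant', 'rice'] (min_width=13, slack=2)
Line 5: ['dolphin', 'sun'] (min_width=11, slack=4)
Line 6: ['banana', 'end'] (min_width=10, slack=5)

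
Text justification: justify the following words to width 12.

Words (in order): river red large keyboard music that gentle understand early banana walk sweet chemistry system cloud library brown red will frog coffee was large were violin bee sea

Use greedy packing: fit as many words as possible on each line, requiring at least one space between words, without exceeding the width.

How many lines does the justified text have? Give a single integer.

Line 1: ['river', 'red'] (min_width=9, slack=3)
Line 2: ['large'] (min_width=5, slack=7)
Line 3: ['keyboard'] (min_width=8, slack=4)
Line 4: ['music', 'that'] (min_width=10, slack=2)
Line 5: ['gentle'] (min_width=6, slack=6)
Line 6: ['understand'] (min_width=10, slack=2)
Line 7: ['early', 'banana'] (min_width=12, slack=0)
Line 8: ['walk', 'sweet'] (min_width=10, slack=2)
Line 9: ['chemistry'] (min_width=9, slack=3)
Line 10: ['system', 'cloud'] (min_width=12, slack=0)
Line 11: ['library'] (min_width=7, slack=5)
Line 12: ['brown', 'red'] (min_width=9, slack=3)
Line 13: ['will', 'frog'] (min_width=9, slack=3)
Line 14: ['coffee', 'was'] (min_width=10, slack=2)
Line 15: ['large', 'were'] (min_width=10, slack=2)
Line 16: ['violin', 'bee'] (min_width=10, slack=2)
Line 17: ['sea'] (min_width=3, slack=9)
Total lines: 17

Answer: 17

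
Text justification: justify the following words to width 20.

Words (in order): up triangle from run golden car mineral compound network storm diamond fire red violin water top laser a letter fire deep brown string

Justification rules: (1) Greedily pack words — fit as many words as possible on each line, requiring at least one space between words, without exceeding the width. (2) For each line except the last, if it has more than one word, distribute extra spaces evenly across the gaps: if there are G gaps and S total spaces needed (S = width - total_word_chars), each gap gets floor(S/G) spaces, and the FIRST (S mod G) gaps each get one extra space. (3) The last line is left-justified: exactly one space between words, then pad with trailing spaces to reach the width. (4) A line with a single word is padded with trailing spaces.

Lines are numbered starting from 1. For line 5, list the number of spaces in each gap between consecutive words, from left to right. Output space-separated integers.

Answer: 1 1 1

Derivation:
Line 1: ['up', 'triangle', 'from', 'run'] (min_width=20, slack=0)
Line 2: ['golden', 'car', 'mineral'] (min_width=18, slack=2)
Line 3: ['compound', 'network'] (min_width=16, slack=4)
Line 4: ['storm', 'diamond', 'fire'] (min_width=18, slack=2)
Line 5: ['red', 'violin', 'water', 'top'] (min_width=20, slack=0)
Line 6: ['laser', 'a', 'letter', 'fire'] (min_width=19, slack=1)
Line 7: ['deep', 'brown', 'string'] (min_width=17, slack=3)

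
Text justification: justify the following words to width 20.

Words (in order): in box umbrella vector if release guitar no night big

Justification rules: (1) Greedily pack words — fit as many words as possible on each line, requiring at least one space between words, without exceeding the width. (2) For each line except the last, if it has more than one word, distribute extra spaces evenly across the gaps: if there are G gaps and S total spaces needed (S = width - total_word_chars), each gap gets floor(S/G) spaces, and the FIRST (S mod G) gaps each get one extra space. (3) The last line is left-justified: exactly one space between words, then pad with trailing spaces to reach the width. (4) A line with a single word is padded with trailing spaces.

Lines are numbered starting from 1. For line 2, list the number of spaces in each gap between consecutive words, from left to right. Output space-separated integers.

Answer: 3 2

Derivation:
Line 1: ['in', 'box', 'umbrella'] (min_width=15, slack=5)
Line 2: ['vector', 'if', 'release'] (min_width=17, slack=3)
Line 3: ['guitar', 'no', 'night', 'big'] (min_width=19, slack=1)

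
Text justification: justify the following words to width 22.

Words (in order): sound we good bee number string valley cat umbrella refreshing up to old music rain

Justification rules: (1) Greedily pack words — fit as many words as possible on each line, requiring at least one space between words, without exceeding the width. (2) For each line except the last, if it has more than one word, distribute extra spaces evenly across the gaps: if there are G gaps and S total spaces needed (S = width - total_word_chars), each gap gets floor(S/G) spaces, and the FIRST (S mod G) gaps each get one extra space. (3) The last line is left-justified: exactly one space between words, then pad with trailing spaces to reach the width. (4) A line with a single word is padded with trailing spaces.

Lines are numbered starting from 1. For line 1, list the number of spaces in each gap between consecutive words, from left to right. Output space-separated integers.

Answer: 3 3 2

Derivation:
Line 1: ['sound', 'we', 'good', 'bee'] (min_width=17, slack=5)
Line 2: ['number', 'string', 'valley'] (min_width=20, slack=2)
Line 3: ['cat', 'umbrella'] (min_width=12, slack=10)
Line 4: ['refreshing', 'up', 'to', 'old'] (min_width=20, slack=2)
Line 5: ['music', 'rain'] (min_width=10, slack=12)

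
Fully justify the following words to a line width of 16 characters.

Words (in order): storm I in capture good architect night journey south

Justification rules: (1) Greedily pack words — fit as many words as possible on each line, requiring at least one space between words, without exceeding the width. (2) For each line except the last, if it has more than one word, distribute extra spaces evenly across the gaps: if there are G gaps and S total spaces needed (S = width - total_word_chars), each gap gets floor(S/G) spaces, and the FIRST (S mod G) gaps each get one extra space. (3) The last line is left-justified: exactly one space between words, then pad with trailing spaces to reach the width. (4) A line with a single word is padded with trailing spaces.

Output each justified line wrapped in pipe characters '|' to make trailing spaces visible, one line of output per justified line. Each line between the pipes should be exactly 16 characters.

Line 1: ['storm', 'I', 'in'] (min_width=10, slack=6)
Line 2: ['capture', 'good'] (min_width=12, slack=4)
Line 3: ['architect', 'night'] (min_width=15, slack=1)
Line 4: ['journey', 'south'] (min_width=13, slack=3)

Answer: |storm    I    in|
|capture     good|
|architect  night|
|journey south   |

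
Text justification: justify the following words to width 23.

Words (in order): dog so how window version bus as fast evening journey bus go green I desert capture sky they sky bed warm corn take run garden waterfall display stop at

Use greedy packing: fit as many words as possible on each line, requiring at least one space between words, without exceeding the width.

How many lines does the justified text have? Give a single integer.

Answer: 8

Derivation:
Line 1: ['dog', 'so', 'how', 'window'] (min_width=17, slack=6)
Line 2: ['version', 'bus', 'as', 'fast'] (min_width=19, slack=4)
Line 3: ['evening', 'journey', 'bus', 'go'] (min_width=22, slack=1)
Line 4: ['green', 'I', 'desert', 'capture'] (min_width=22, slack=1)
Line 5: ['sky', 'they', 'sky', 'bed', 'warm'] (min_width=21, slack=2)
Line 6: ['corn', 'take', 'run', 'garden'] (min_width=20, slack=3)
Line 7: ['waterfall', 'display', 'stop'] (min_width=22, slack=1)
Line 8: ['at'] (min_width=2, slack=21)
Total lines: 8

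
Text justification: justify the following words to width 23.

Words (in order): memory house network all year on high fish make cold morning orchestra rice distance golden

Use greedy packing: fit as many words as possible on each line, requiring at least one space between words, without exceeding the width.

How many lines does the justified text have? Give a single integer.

Line 1: ['memory', 'house', 'network'] (min_width=20, slack=3)
Line 2: ['all', 'year', 'on', 'high', 'fish'] (min_width=21, slack=2)
Line 3: ['make', 'cold', 'morning'] (min_width=17, slack=6)
Line 4: ['orchestra', 'rice', 'distance'] (min_width=23, slack=0)
Line 5: ['golden'] (min_width=6, slack=17)
Total lines: 5

Answer: 5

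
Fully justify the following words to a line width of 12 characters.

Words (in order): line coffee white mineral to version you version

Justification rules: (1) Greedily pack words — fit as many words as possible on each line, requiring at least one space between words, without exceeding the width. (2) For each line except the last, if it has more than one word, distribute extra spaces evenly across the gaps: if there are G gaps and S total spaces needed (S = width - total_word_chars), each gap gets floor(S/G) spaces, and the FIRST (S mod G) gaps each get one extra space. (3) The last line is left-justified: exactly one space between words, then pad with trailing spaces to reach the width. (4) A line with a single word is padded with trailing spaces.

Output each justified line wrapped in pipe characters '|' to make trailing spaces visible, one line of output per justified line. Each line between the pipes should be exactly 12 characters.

Answer: |line  coffee|
|white       |
|mineral   to|
|version  you|
|version     |

Derivation:
Line 1: ['line', 'coffee'] (min_width=11, slack=1)
Line 2: ['white'] (min_width=5, slack=7)
Line 3: ['mineral', 'to'] (min_width=10, slack=2)
Line 4: ['version', 'you'] (min_width=11, slack=1)
Line 5: ['version'] (min_width=7, slack=5)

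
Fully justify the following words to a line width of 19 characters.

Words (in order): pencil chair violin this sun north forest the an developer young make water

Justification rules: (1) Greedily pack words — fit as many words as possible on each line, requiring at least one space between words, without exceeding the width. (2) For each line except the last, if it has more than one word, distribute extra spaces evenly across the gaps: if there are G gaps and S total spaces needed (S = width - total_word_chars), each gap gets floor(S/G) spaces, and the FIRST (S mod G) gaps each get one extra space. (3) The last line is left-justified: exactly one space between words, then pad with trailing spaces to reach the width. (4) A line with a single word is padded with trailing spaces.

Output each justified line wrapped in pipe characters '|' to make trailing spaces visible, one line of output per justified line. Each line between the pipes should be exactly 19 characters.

Line 1: ['pencil', 'chair', 'violin'] (min_width=19, slack=0)
Line 2: ['this', 'sun', 'north'] (min_width=14, slack=5)
Line 3: ['forest', 'the', 'an'] (min_width=13, slack=6)
Line 4: ['developer', 'young'] (min_width=15, slack=4)
Line 5: ['make', 'water'] (min_width=10, slack=9)

Answer: |pencil chair violin|
|this    sun   north|
|forest    the    an|
|developer     young|
|make water         |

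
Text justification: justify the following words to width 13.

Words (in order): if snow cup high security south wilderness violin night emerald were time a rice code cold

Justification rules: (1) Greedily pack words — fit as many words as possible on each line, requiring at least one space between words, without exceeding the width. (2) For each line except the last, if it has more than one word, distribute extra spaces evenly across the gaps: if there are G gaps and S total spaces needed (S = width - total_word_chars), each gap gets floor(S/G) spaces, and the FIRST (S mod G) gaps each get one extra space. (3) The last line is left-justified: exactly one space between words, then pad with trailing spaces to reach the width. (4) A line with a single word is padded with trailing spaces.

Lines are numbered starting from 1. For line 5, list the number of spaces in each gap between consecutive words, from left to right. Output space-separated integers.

Line 1: ['if', 'snow', 'cup'] (min_width=11, slack=2)
Line 2: ['high', 'security'] (min_width=13, slack=0)
Line 3: ['south'] (min_width=5, slack=8)
Line 4: ['wilderness'] (min_width=10, slack=3)
Line 5: ['violin', 'night'] (min_width=12, slack=1)
Line 6: ['emerald', 'were'] (min_width=12, slack=1)
Line 7: ['time', 'a', 'rice'] (min_width=11, slack=2)
Line 8: ['code', 'cold'] (min_width=9, slack=4)

Answer: 2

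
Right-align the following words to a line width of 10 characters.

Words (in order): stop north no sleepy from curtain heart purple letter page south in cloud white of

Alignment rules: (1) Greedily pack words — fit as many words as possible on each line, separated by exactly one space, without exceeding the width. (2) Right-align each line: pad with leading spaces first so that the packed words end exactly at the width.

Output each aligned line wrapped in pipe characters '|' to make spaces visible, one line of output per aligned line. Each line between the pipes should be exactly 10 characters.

Line 1: ['stop', 'north'] (min_width=10, slack=0)
Line 2: ['no', 'sleepy'] (min_width=9, slack=1)
Line 3: ['from'] (min_width=4, slack=6)
Line 4: ['curtain'] (min_width=7, slack=3)
Line 5: ['heart'] (min_width=5, slack=5)
Line 6: ['purple'] (min_width=6, slack=4)
Line 7: ['letter'] (min_width=6, slack=4)
Line 8: ['page', 'south'] (min_width=10, slack=0)
Line 9: ['in', 'cloud'] (min_width=8, slack=2)
Line 10: ['white', 'of'] (min_width=8, slack=2)

Answer: |stop north|
| no sleepy|
|      from|
|   curtain|
|     heart|
|    purple|
|    letter|
|page south|
|  in cloud|
|  white of|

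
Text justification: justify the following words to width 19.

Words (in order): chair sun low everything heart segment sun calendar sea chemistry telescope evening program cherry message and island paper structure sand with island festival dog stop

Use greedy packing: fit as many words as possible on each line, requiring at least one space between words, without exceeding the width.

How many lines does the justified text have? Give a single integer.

Line 1: ['chair', 'sun', 'low'] (min_width=13, slack=6)
Line 2: ['everything', 'heart'] (min_width=16, slack=3)
Line 3: ['segment', 'sun'] (min_width=11, slack=8)
Line 4: ['calendar', 'sea'] (min_width=12, slack=7)
Line 5: ['chemistry', 'telescope'] (min_width=19, slack=0)
Line 6: ['evening', 'program'] (min_width=15, slack=4)
Line 7: ['cherry', 'message', 'and'] (min_width=18, slack=1)
Line 8: ['island', 'paper'] (min_width=12, slack=7)
Line 9: ['structure', 'sand', 'with'] (min_width=19, slack=0)
Line 10: ['island', 'festival', 'dog'] (min_width=19, slack=0)
Line 11: ['stop'] (min_width=4, slack=15)
Total lines: 11

Answer: 11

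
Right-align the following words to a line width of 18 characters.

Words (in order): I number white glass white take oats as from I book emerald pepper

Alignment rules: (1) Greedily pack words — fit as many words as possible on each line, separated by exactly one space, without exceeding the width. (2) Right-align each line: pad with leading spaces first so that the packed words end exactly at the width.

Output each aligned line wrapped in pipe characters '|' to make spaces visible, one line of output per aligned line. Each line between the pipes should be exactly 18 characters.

Line 1: ['I', 'number', 'white'] (min_width=14, slack=4)
Line 2: ['glass', 'white', 'take'] (min_width=16, slack=2)
Line 3: ['oats', 'as', 'from', 'I'] (min_width=14, slack=4)
Line 4: ['book', 'emerald'] (min_width=12, slack=6)
Line 5: ['pepper'] (min_width=6, slack=12)

Answer: |    I number white|
|  glass white take|
|    oats as from I|
|      book emerald|
|            pepper|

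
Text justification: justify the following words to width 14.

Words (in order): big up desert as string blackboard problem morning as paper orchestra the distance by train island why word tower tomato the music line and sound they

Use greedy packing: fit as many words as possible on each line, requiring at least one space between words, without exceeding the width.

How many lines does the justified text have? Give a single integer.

Answer: 13

Derivation:
Line 1: ['big', 'up', 'desert'] (min_width=13, slack=1)
Line 2: ['as', 'string'] (min_width=9, slack=5)
Line 3: ['blackboard'] (min_width=10, slack=4)
Line 4: ['problem'] (min_width=7, slack=7)
Line 5: ['morning', 'as'] (min_width=10, slack=4)
Line 6: ['paper'] (min_width=5, slack=9)
Line 7: ['orchestra', 'the'] (min_width=13, slack=1)
Line 8: ['distance', 'by'] (min_width=11, slack=3)
Line 9: ['train', 'island'] (min_width=12, slack=2)
Line 10: ['why', 'word', 'tower'] (min_width=14, slack=0)
Line 11: ['tomato', 'the'] (min_width=10, slack=4)
Line 12: ['music', 'line', 'and'] (min_width=14, slack=0)
Line 13: ['sound', 'they'] (min_width=10, slack=4)
Total lines: 13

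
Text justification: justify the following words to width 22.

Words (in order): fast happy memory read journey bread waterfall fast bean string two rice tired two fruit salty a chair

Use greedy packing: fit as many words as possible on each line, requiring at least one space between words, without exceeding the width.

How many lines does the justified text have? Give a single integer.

Line 1: ['fast', 'happy', 'memory', 'read'] (min_width=22, slack=0)
Line 2: ['journey', 'bread'] (min_width=13, slack=9)
Line 3: ['waterfall', 'fast', 'bean'] (min_width=19, slack=3)
Line 4: ['string', 'two', 'rice', 'tired'] (min_width=21, slack=1)
Line 5: ['two', 'fruit', 'salty', 'a'] (min_width=17, slack=5)
Line 6: ['chair'] (min_width=5, slack=17)
Total lines: 6

Answer: 6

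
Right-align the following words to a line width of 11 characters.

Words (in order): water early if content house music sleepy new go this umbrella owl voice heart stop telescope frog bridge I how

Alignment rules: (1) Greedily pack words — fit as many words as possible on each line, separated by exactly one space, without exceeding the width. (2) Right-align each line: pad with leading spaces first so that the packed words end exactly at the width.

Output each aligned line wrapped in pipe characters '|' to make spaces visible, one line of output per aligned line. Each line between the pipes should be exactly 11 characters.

Answer: |water early|
| if content|
|house music|
| sleepy new|
|    go this|
|   umbrella|
|  owl voice|
| heart stop|
|  telescope|
|frog bridge|
|      I how|

Derivation:
Line 1: ['water', 'early'] (min_width=11, slack=0)
Line 2: ['if', 'content'] (min_width=10, slack=1)
Line 3: ['house', 'music'] (min_width=11, slack=0)
Line 4: ['sleepy', 'new'] (min_width=10, slack=1)
Line 5: ['go', 'this'] (min_width=7, slack=4)
Line 6: ['umbrella'] (min_width=8, slack=3)
Line 7: ['owl', 'voice'] (min_width=9, slack=2)
Line 8: ['heart', 'stop'] (min_width=10, slack=1)
Line 9: ['telescope'] (min_width=9, slack=2)
Line 10: ['frog', 'bridge'] (min_width=11, slack=0)
Line 11: ['I', 'how'] (min_width=5, slack=6)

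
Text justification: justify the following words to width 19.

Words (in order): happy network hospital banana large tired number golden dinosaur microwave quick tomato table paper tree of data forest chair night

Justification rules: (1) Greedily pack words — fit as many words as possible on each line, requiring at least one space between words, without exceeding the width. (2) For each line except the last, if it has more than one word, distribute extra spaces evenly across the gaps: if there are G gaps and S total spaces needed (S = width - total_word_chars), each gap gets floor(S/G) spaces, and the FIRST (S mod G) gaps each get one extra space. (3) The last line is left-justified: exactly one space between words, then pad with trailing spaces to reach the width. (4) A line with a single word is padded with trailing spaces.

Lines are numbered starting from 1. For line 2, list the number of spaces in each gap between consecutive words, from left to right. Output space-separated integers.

Answer: 5

Derivation:
Line 1: ['happy', 'network'] (min_width=13, slack=6)
Line 2: ['hospital', 'banana'] (min_width=15, slack=4)
Line 3: ['large', 'tired', 'number'] (min_width=18, slack=1)
Line 4: ['golden', 'dinosaur'] (min_width=15, slack=4)
Line 5: ['microwave', 'quick'] (min_width=15, slack=4)
Line 6: ['tomato', 'table', 'paper'] (min_width=18, slack=1)
Line 7: ['tree', 'of', 'data', 'forest'] (min_width=19, slack=0)
Line 8: ['chair', 'night'] (min_width=11, slack=8)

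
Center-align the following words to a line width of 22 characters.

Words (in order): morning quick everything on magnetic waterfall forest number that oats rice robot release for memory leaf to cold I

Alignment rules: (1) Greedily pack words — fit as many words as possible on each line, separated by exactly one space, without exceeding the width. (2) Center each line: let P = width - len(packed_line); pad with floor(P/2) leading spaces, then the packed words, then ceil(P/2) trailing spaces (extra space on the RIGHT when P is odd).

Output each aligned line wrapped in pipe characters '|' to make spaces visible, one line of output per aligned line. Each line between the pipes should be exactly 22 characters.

Line 1: ['morning', 'quick'] (min_width=13, slack=9)
Line 2: ['everything', 'on', 'magnetic'] (min_width=22, slack=0)
Line 3: ['waterfall', 'forest'] (min_width=16, slack=6)
Line 4: ['number', 'that', 'oats', 'rice'] (min_width=21, slack=1)
Line 5: ['robot', 'release', 'for'] (min_width=17, slack=5)
Line 6: ['memory', 'leaf', 'to', 'cold', 'I'] (min_width=21, slack=1)

Answer: |    morning quick     |
|everything on magnetic|
|   waterfall forest   |
|number that oats rice |
|  robot release for   |
|memory leaf to cold I |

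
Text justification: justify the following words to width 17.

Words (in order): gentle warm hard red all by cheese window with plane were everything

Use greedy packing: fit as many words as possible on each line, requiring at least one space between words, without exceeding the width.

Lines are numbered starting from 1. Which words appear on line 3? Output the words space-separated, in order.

Line 1: ['gentle', 'warm', 'hard'] (min_width=16, slack=1)
Line 2: ['red', 'all', 'by', 'cheese'] (min_width=17, slack=0)
Line 3: ['window', 'with', 'plane'] (min_width=17, slack=0)
Line 4: ['were', 'everything'] (min_width=15, slack=2)

Answer: window with plane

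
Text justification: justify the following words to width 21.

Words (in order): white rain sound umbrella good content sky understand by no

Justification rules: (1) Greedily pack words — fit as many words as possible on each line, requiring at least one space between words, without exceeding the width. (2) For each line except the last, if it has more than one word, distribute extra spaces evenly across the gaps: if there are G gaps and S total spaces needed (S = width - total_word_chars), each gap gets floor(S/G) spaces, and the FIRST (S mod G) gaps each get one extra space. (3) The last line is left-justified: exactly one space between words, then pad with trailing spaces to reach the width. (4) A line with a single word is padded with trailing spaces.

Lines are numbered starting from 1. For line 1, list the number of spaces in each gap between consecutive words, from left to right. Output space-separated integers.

Answer: 4 3

Derivation:
Line 1: ['white', 'rain', 'sound'] (min_width=16, slack=5)
Line 2: ['umbrella', 'good', 'content'] (min_width=21, slack=0)
Line 3: ['sky', 'understand', 'by', 'no'] (min_width=20, slack=1)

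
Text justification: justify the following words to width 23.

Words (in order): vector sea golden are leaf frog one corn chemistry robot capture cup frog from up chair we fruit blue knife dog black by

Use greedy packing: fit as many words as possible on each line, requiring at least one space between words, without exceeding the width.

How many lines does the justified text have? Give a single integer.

Answer: 6

Derivation:
Line 1: ['vector', 'sea', 'golden', 'are'] (min_width=21, slack=2)
Line 2: ['leaf', 'frog', 'one', 'corn'] (min_width=18, slack=5)
Line 3: ['chemistry', 'robot', 'capture'] (min_width=23, slack=0)
Line 4: ['cup', 'frog', 'from', 'up', 'chair'] (min_width=22, slack=1)
Line 5: ['we', 'fruit', 'blue', 'knife', 'dog'] (min_width=23, slack=0)
Line 6: ['black', 'by'] (min_width=8, slack=15)
Total lines: 6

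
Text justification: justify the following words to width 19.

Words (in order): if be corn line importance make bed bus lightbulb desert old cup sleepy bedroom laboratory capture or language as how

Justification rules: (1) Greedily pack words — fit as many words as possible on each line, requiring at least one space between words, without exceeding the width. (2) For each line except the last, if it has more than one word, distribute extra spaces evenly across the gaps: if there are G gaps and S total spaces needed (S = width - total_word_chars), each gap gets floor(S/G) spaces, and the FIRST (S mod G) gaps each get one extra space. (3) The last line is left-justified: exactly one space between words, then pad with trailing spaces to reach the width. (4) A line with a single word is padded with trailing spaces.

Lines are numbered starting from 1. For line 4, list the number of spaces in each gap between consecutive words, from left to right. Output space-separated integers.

Answer: 4 3

Derivation:
Line 1: ['if', 'be', 'corn', 'line'] (min_width=15, slack=4)
Line 2: ['importance', 'make', 'bed'] (min_width=19, slack=0)
Line 3: ['bus', 'lightbulb'] (min_width=13, slack=6)
Line 4: ['desert', 'old', 'cup'] (min_width=14, slack=5)
Line 5: ['sleepy', 'bedroom'] (min_width=14, slack=5)
Line 6: ['laboratory', 'capture'] (min_width=18, slack=1)
Line 7: ['or', 'language', 'as', 'how'] (min_width=18, slack=1)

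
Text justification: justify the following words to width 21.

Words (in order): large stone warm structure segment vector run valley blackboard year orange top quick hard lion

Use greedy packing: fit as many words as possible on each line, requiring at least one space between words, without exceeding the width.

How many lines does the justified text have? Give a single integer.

Answer: 6

Derivation:
Line 1: ['large', 'stone', 'warm'] (min_width=16, slack=5)
Line 2: ['structure', 'segment'] (min_width=17, slack=4)
Line 3: ['vector', 'run', 'valley'] (min_width=17, slack=4)
Line 4: ['blackboard', 'year'] (min_width=15, slack=6)
Line 5: ['orange', 'top', 'quick', 'hard'] (min_width=21, slack=0)
Line 6: ['lion'] (min_width=4, slack=17)
Total lines: 6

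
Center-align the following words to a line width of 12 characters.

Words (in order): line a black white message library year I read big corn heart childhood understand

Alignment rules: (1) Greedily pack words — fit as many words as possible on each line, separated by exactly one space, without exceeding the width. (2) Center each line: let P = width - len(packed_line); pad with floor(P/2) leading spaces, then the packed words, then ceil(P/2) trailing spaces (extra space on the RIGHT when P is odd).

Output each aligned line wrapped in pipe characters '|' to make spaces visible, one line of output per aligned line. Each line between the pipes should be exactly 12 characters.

Line 1: ['line', 'a', 'black'] (min_width=12, slack=0)
Line 2: ['white'] (min_width=5, slack=7)
Line 3: ['message'] (min_width=7, slack=5)
Line 4: ['library', 'year'] (min_width=12, slack=0)
Line 5: ['I', 'read', 'big'] (min_width=10, slack=2)
Line 6: ['corn', 'heart'] (min_width=10, slack=2)
Line 7: ['childhood'] (min_width=9, slack=3)
Line 8: ['understand'] (min_width=10, slack=2)

Answer: |line a black|
|   white    |
|  message   |
|library year|
| I read big |
| corn heart |
| childhood  |
| understand |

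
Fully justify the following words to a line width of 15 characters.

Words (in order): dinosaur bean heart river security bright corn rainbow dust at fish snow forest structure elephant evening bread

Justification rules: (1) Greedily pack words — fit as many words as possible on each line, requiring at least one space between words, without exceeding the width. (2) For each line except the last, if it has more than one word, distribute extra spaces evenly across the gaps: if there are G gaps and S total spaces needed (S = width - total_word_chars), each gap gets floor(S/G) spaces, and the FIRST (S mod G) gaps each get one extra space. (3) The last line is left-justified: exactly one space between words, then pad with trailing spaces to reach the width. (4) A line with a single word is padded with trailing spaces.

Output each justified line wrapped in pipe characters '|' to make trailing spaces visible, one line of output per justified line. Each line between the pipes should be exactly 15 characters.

Answer: |dinosaur   bean|
|heart     river|
|security bright|
|corn    rainbow|
|dust   at  fish|
|snow     forest|
|structure      |
|elephant       |
|evening bread  |

Derivation:
Line 1: ['dinosaur', 'bean'] (min_width=13, slack=2)
Line 2: ['heart', 'river'] (min_width=11, slack=4)
Line 3: ['security', 'bright'] (min_width=15, slack=0)
Line 4: ['corn', 'rainbow'] (min_width=12, slack=3)
Line 5: ['dust', 'at', 'fish'] (min_width=12, slack=3)
Line 6: ['snow', 'forest'] (min_width=11, slack=4)
Line 7: ['structure'] (min_width=9, slack=6)
Line 8: ['elephant'] (min_width=8, slack=7)
Line 9: ['evening', 'bread'] (min_width=13, slack=2)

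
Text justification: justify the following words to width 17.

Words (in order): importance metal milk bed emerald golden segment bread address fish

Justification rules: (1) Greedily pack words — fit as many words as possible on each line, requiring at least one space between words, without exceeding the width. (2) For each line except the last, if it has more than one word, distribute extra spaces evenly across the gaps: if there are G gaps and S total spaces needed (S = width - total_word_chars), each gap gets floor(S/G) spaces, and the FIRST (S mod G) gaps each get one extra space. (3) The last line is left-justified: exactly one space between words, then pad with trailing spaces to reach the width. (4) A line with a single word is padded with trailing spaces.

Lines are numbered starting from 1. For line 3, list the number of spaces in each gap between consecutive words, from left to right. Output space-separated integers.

Line 1: ['importance', 'metal'] (min_width=16, slack=1)
Line 2: ['milk', 'bed', 'emerald'] (min_width=16, slack=1)
Line 3: ['golden', 'segment'] (min_width=14, slack=3)
Line 4: ['bread', 'address'] (min_width=13, slack=4)
Line 5: ['fish'] (min_width=4, slack=13)

Answer: 4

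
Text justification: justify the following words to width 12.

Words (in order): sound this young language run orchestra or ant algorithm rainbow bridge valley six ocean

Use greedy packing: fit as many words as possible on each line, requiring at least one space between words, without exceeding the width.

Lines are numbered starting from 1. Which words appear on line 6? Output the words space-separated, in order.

Answer: algorithm

Derivation:
Line 1: ['sound', 'this'] (min_width=10, slack=2)
Line 2: ['young'] (min_width=5, slack=7)
Line 3: ['language', 'run'] (min_width=12, slack=0)
Line 4: ['orchestra', 'or'] (min_width=12, slack=0)
Line 5: ['ant'] (min_width=3, slack=9)
Line 6: ['algorithm'] (min_width=9, slack=3)
Line 7: ['rainbow'] (min_width=7, slack=5)
Line 8: ['bridge'] (min_width=6, slack=6)
Line 9: ['valley', 'six'] (min_width=10, slack=2)
Line 10: ['ocean'] (min_width=5, slack=7)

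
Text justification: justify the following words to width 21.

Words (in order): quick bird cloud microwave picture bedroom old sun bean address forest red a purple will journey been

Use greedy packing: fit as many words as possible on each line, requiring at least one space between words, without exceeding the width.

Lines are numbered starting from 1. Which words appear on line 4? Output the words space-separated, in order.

Line 1: ['quick', 'bird', 'cloud'] (min_width=16, slack=5)
Line 2: ['microwave', 'picture'] (min_width=17, slack=4)
Line 3: ['bedroom', 'old', 'sun', 'bean'] (min_width=20, slack=1)
Line 4: ['address', 'forest', 'red', 'a'] (min_width=20, slack=1)
Line 5: ['purple', 'will', 'journey'] (min_width=19, slack=2)
Line 6: ['been'] (min_width=4, slack=17)

Answer: address forest red a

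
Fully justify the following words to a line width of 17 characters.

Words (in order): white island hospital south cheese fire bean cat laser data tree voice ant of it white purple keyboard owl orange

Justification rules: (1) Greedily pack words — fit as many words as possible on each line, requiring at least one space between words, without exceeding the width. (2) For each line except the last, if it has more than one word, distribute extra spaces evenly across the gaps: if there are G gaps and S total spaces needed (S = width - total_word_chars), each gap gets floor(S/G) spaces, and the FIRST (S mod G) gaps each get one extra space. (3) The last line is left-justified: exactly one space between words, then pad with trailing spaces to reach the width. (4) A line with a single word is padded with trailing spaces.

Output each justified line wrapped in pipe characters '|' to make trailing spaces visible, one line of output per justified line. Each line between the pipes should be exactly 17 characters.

Answer: |white      island|
|hospital    south|
|cheese  fire bean|
|cat   laser  data|
|tree voice ant of|
|it  white  purple|
|keyboard      owl|
|orange           |

Derivation:
Line 1: ['white', 'island'] (min_width=12, slack=5)
Line 2: ['hospital', 'south'] (min_width=14, slack=3)
Line 3: ['cheese', 'fire', 'bean'] (min_width=16, slack=1)
Line 4: ['cat', 'laser', 'data'] (min_width=14, slack=3)
Line 5: ['tree', 'voice', 'ant', 'of'] (min_width=17, slack=0)
Line 6: ['it', 'white', 'purple'] (min_width=15, slack=2)
Line 7: ['keyboard', 'owl'] (min_width=12, slack=5)
Line 8: ['orange'] (min_width=6, slack=11)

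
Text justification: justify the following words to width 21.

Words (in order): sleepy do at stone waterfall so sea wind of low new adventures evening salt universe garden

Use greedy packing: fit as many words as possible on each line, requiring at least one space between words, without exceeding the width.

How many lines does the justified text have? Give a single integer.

Line 1: ['sleepy', 'do', 'at', 'stone'] (min_width=18, slack=3)
Line 2: ['waterfall', 'so', 'sea', 'wind'] (min_width=21, slack=0)
Line 3: ['of', 'low', 'new', 'adventures'] (min_width=21, slack=0)
Line 4: ['evening', 'salt', 'universe'] (min_width=21, slack=0)
Line 5: ['garden'] (min_width=6, slack=15)
Total lines: 5

Answer: 5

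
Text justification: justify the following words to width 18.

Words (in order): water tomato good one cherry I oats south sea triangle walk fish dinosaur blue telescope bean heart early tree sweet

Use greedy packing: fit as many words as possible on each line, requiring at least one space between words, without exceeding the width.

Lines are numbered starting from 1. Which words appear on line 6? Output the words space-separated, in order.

Answer: bean heart early

Derivation:
Line 1: ['water', 'tomato', 'good'] (min_width=17, slack=1)
Line 2: ['one', 'cherry', 'I', 'oats'] (min_width=17, slack=1)
Line 3: ['south', 'sea', 'triangle'] (min_width=18, slack=0)
Line 4: ['walk', 'fish', 'dinosaur'] (min_width=18, slack=0)
Line 5: ['blue', 'telescope'] (min_width=14, slack=4)
Line 6: ['bean', 'heart', 'early'] (min_width=16, slack=2)
Line 7: ['tree', 'sweet'] (min_width=10, slack=8)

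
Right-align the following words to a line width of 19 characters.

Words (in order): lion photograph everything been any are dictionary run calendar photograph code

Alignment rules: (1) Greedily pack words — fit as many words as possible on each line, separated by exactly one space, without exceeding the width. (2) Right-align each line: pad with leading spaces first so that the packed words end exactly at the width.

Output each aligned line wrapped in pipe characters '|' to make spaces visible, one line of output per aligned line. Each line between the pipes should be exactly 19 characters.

Line 1: ['lion', 'photograph'] (min_width=15, slack=4)
Line 2: ['everything', 'been', 'any'] (min_width=19, slack=0)
Line 3: ['are', 'dictionary', 'run'] (min_width=18, slack=1)
Line 4: ['calendar', 'photograph'] (min_width=19, slack=0)
Line 5: ['code'] (min_width=4, slack=15)

Answer: |    lion photograph|
|everything been any|
| are dictionary run|
|calendar photograph|
|               code|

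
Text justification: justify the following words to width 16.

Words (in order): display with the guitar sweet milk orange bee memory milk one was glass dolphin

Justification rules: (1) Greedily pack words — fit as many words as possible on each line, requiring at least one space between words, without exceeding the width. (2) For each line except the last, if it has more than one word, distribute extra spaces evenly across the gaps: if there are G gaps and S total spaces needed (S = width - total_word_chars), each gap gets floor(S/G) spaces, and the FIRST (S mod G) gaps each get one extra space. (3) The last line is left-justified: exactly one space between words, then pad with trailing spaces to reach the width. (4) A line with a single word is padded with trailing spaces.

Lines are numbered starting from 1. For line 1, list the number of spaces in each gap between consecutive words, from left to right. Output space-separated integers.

Line 1: ['display', 'with', 'the'] (min_width=16, slack=0)
Line 2: ['guitar', 'sweet'] (min_width=12, slack=4)
Line 3: ['milk', 'orange', 'bee'] (min_width=15, slack=1)
Line 4: ['memory', 'milk', 'one'] (min_width=15, slack=1)
Line 5: ['was', 'glass'] (min_width=9, slack=7)
Line 6: ['dolphin'] (min_width=7, slack=9)

Answer: 1 1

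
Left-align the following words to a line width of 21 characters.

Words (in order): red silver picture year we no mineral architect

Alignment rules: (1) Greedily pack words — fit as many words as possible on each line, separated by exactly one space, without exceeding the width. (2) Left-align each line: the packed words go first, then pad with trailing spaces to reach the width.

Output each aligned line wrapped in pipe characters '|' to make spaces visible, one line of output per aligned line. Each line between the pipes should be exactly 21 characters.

Line 1: ['red', 'silver', 'picture'] (min_width=18, slack=3)
Line 2: ['year', 'we', 'no', 'mineral'] (min_width=18, slack=3)
Line 3: ['architect'] (min_width=9, slack=12)

Answer: |red silver picture   |
|year we no mineral   |
|architect            |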